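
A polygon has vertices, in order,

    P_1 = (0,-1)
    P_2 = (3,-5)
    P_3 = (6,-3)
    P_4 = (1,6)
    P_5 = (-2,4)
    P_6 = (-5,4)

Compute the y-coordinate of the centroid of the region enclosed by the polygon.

Apply the surveyor's formula. First the cross-terms c_i = x_i·y_{i+1} − x_{i+1}·y_i:
  3, 21, 39, 16, 12, 5  ⇒  2A = 96, A = 48.
Then Σ (y_i + y_{i+1})·c_i = 202, so ȳ = 202 / (6·48) = 101/144.

101/144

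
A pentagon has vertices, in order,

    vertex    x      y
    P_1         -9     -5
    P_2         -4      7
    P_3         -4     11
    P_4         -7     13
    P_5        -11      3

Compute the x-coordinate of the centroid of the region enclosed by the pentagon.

Apply Gauss's area formula. First the cross-terms c_i = x_i·y_{i+1} − x_{i+1}·y_i:
  -83, -16, 25, 122, 82  ⇒  2A = 130, A = 65.
Then Σ (x_i + x_{i+1})·c_i = -2904, so x̄ = -2904 / (6·65) = -484/65.

-484/65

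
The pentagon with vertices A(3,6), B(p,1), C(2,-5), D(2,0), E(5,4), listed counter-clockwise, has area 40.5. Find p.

Write out the shoelace sum; only the two edges meeting at B involve p:
2·Area = [(3·1 − p·6) + (p·(-5) − 2·1)] + 36
       = -11·p + 37 = 81
⇒ p = -4.

-4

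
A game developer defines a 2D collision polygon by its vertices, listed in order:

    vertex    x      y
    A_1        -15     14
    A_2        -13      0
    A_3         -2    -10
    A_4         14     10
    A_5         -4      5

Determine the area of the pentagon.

Apply the shoelace formula: 2A = Σ (x_i·y_{i+1} − x_{i+1}·y_i), indices taken mod 5.
Σ = (182) + (130) + (120) + (110) + (19) = 561
Area = |Σ|/2 = 280.5.

280.5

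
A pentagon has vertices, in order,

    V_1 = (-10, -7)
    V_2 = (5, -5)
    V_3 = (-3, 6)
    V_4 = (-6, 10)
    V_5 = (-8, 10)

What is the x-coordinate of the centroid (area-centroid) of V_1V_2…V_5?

-393/94

Apply the shoelace (surveyor's) formula. First the cross-terms c_i = x_i·y_{i+1} − x_{i+1}·y_i:
  85, 15, 6, 20, 156  ⇒  2A = 282, A = 141.
Then Σ (x_i + x_{i+1})·c_i = -3537, so x̄ = -3537 / (6·141) = -393/94.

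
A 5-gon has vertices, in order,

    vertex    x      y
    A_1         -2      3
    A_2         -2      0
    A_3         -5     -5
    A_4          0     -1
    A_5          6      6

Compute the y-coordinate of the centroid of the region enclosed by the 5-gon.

Apply Gauss's area formula. First the cross-terms c_i = x_i·y_{i+1} − x_{i+1}·y_i:
  6, 10, 5, 6, 30  ⇒  2A = 57, A = 28.5.
Then Σ (y_i + y_{i+1})·c_i = 238, so ȳ = 238 / (6·28.5) = 238/171.

238/171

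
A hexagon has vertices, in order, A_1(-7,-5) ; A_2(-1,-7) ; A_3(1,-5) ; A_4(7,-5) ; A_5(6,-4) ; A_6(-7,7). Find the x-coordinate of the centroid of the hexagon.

Apply the shoelace (surveyor's) formula. First the cross-terms c_i = x_i·y_{i+1} − x_{i+1}·y_i:
  44, 12, 30, 2, 14, 84  ⇒  2A = 186, A = 93.
Then Σ (x_i + x_{i+1})·c_i = -1276, so x̄ = -1276 / (6·93) = -638/279.

-638/279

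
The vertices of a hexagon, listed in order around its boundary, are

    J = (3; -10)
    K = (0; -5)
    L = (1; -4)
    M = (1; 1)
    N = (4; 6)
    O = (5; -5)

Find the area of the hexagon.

44

Σ = (-15) + (5) + (5) + (2) + (-50) + (-35) = -88
Area = |Σ|/2 = 44.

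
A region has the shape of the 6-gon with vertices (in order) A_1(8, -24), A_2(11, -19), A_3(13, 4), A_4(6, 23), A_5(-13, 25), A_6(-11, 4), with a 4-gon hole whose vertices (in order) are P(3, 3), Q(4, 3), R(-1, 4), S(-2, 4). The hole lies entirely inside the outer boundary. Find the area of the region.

790

Outer boundary:
Cross-terms: 112, 291, 275, 449, 223, 232  ⇒  Σ = 1582
Area = |Σ|/2 = 791.
Hole:
P→Q: (3)(3) − (4)(3) = -3
Q→R: (4)(4) − (-1)(3) = 19
R→S: (-1)(4) − (-2)(4) = 4
S→P: (-2)(3) − (3)(4) = -18
Σ = 2
Area = |Σ|/2 = 1.
Net area = 791 − 1 = 790.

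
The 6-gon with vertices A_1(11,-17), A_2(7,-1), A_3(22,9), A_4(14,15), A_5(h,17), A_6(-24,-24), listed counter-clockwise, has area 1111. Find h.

-13

Write out the shoelace sum; only the two edges meeting at A_5 involve h:
2·Area = [(14·17 − h·15) + (h·(-24) − (-24)·17)] + 1069
       = -39·h + 1715 = 2222
⇒ h = -13.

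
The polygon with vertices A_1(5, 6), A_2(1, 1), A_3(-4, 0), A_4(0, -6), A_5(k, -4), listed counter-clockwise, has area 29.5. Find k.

Write out the shoelace sum; only the two edges meeting at A_5 involve k:
2·Area = [(0·(-4) − k·(-6)) + (k·6 − 5·(-4))] + 27
       = 12·k + 47 = 59
⇒ k = 1.

1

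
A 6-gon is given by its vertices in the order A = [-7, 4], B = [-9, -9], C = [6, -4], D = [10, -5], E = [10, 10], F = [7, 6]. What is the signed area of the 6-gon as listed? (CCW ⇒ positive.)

Apply the shoelace formula: 2A = Σ (x_i·y_{i+1} − x_{i+1}·y_i), indices taken mod 6.
Σ = (99) + (90) + (10) + (150) + (-10) + (70) = 409
Signed area = Σ/2 = 204.5 (positive ⇒ counter-clockwise traversal).

204.5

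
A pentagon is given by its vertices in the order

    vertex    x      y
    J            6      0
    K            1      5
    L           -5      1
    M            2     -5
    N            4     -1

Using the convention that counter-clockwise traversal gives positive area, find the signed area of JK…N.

51.5

Σ = (30) + (26) + (23) + (18) + (6) = 103
Signed area = Σ/2 = 51.5 (positive ⇒ counter-clockwise traversal).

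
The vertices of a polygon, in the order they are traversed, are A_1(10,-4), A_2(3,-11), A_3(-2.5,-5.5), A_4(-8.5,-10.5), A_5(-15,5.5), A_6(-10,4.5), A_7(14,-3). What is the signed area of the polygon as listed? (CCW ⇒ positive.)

-219.125

Σ = (-98) + (-44) + (-20.5) + (-204.25) + (-12.5) + (-33) + (-26) = -438.25
Signed area = Σ/2 = -219.125 (negative ⇒ clockwise traversal).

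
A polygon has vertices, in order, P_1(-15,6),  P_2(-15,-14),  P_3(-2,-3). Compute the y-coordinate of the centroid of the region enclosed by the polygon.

Apply Gauss's area formula. First the cross-terms c_i = x_i·y_{i+1} − x_{i+1}·y_i:
  300, 17, -57  ⇒  2A = 260, A = 130.
Then Σ (y_i + y_{i+1})·c_i = -2860, so ȳ = -2860 / (6·130) = -11/3.

-11/3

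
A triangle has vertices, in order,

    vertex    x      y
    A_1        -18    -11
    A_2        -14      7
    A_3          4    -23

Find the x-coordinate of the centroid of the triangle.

Apply the shoelace (surveyor's) formula. First the cross-terms c_i = x_i·y_{i+1} − x_{i+1}·y_i:
  -280, 294, -458  ⇒  2A = -444, A = -222.
Then Σ (x_i + x_{i+1})·c_i = 12432, so x̄ = 12432 / (6·(-222)) = -28/3.

-28/3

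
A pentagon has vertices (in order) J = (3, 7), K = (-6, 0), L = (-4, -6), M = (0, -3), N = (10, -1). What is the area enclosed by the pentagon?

Apply the shoelace formula: 2A = Σ (x_i·y_{i+1} − x_{i+1}·y_i), indices taken mod 5.
Cross-terms: 42, 36, 12, 30, 73  ⇒  Σ = 193
Area = |Σ|/2 = 96.5.

96.5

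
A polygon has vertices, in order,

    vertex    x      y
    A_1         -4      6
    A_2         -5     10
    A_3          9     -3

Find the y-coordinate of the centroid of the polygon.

13/3

Apply Gauss's area formula. First the cross-terms c_i = x_i·y_{i+1} − x_{i+1}·y_i:
  -10, -75, 42  ⇒  2A = -43, A = -21.5.
Then Σ (y_i + y_{i+1})·c_i = -559, so ȳ = -559 / (6·(-21.5)) = 13/3.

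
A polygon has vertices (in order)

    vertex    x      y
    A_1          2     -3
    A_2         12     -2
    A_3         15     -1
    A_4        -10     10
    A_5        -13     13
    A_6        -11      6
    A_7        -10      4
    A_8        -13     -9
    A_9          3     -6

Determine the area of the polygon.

260.5

Apply the surveyor's formula: 2A = Σ (x_i·y_{i+1} − x_{i+1}·y_i), indices taken mod 9.
Cross-terms: 32, 18, 140, 0, 65, 16, 142, 105, 3  ⇒  Σ = 521
Area = |Σ|/2 = 260.5.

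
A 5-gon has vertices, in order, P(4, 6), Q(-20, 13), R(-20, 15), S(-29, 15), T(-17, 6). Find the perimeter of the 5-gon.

|PQ| = √((-24)² + (7)²) = √625 = 25
|QR| = √((0)² + (2)²) = √4 = 2
|RS| = √((-9)² + (0)²) = √81 = 9
|ST| = √((12)² + (-9)²) = √225 = 15
|TP| = √((21)² + (0)²) = √441 = 21
Perimeter = 25 + 2 + 9 + 15 + 21 = 72.

72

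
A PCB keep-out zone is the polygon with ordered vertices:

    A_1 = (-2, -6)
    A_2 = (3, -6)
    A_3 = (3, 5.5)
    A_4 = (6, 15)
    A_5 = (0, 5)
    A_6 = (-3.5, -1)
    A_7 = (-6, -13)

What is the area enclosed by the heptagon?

A_1→A_2: (-2)(-6) − (3)(-6) = 30
A_2→A_3: (3)(5.5) − (3)(-6) = 34.5
A_3→A_4: (3)(15) − (6)(5.5) = 12
A_4→A_5: (6)(5) − (0)(15) = 30
A_5→A_6: (0)(-1) − (-3.5)(5) = 17.5
A_6→A_7: (-3.5)(-13) − (-6)(-1) = 39.5
A_7→A_1: (-6)(-6) − (-2)(-13) = 10
Σ = 173.5
Area = |Σ|/2 = 86.75.

86.75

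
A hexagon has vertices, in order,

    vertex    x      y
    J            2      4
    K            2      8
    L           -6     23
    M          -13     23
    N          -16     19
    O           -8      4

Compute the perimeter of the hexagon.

|JK| = √((0)² + (4)²) = √16 = 4
|KL| = √((-8)² + (15)²) = √289 = 17
|LM| = √((-7)² + (0)²) = √49 = 7
|MN| = √((-3)² + (-4)²) = √25 = 5
|NO| = √((8)² + (-15)²) = √289 = 17
|OJ| = √((10)² + (0)²) = √100 = 10
Perimeter = 4 + 17 + 7 + 5 + 17 + 10 = 60.

60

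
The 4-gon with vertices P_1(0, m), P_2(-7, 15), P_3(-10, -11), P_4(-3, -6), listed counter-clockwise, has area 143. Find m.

8

Write out the shoelace sum; only the two edges meeting at P_1 involve m:
2·Area = [((-3)·m − 0·(-6)) + (0·15 − (-7)·m)] + 254
       = 4·m + 254 = 286
⇒ m = 8.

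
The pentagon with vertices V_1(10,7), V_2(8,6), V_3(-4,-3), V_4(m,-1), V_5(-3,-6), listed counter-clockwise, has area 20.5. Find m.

1

Write out the shoelace sum; only the two edges meeting at V_4 involve m:
2·Area = [((-4)·(-1) − m·(-3)) + (m·(-6) − (-3)·(-1))] + 43
       = -3·m + 44 = 41
⇒ m = 1.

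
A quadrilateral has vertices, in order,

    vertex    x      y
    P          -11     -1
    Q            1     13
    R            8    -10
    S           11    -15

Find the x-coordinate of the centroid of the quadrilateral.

-2/13

Apply the surveyor's formula. First the cross-terms c_i = x_i·y_{i+1} − x_{i+1}·y_i:
  -142, -114, -10, -176  ⇒  2A = -442, A = -221.
Then Σ (x_i + x_{i+1})·c_i = 204, so x̄ = 204 / (6·(-221)) = -2/13.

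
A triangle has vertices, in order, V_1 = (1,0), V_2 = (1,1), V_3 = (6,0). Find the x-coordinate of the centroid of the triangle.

8/3

Apply the shoelace (surveyor's) formula. First the cross-terms c_i = x_i·y_{i+1} − x_{i+1}·y_i:
  1, -6, 0  ⇒  2A = -5, A = -2.5.
Then Σ (x_i + x_{i+1})·c_i = -40, so x̄ = -40 / (6·(-2.5)) = 8/3.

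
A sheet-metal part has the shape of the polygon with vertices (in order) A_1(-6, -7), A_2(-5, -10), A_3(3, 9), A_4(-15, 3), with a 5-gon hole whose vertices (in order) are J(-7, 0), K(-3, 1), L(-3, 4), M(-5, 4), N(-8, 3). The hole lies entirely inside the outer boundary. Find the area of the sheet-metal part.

123.5

Outer boundary:
Apply Gauss's area formula: 2A = Σ (x_i·y_{i+1} − x_{i+1}·y_i), indices taken mod 4.
Σ = (25) + (-15) + (144) + (123) = 277
Area = |Σ|/2 = 138.5.
Hole:
Σ = (-7) + (-9) + (8) + (17) + (21) = 30
Area = |Σ|/2 = 15.
Net area = 138.5 − 15 = 123.5.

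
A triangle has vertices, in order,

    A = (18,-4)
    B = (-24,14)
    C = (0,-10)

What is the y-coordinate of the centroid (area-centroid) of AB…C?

0

Apply Gauss's area formula. First the cross-terms c_i = x_i·y_{i+1} − x_{i+1}·y_i:
  156, 240, 180  ⇒  2A = 576, A = 288.
Then Σ (y_i + y_{i+1})·c_i = 0, so ȳ = 0 / (6·288) = 0.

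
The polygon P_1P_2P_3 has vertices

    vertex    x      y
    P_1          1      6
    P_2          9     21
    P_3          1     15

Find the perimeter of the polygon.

36

|P_1P_2| = √((8)² + (15)²) = √289 = 17
|P_2P_3| = √((-8)² + (-6)²) = √100 = 10
|P_3P_1| = √((0)² + (-9)²) = √81 = 9
Perimeter = 17 + 10 + 9 = 36.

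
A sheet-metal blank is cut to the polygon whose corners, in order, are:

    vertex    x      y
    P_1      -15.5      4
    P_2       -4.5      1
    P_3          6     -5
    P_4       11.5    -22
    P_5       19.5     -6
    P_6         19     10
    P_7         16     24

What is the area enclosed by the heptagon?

672.75

Cross-terms: 2.5, 16.5, -74.5, 360, 309, 296, 436  ⇒  Σ = 1345.5
Area = |Σ|/2 = 672.75.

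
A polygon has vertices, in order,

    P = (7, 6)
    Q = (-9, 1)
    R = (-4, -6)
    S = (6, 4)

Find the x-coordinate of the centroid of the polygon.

Apply the shoelace (surveyor's) formula. First the cross-terms c_i = x_i·y_{i+1} − x_{i+1}·y_i:
  61, 58, 20, 8  ⇒  2A = 147, A = 73.5.
Then Σ (x_i + x_{i+1})·c_i = -732, so x̄ = -732 / (6·73.5) = -244/147.

-244/147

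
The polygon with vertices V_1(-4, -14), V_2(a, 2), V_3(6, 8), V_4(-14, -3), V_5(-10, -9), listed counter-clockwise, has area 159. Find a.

2

The doubled signed area Σ (x_i y_{i+1} − x_{i+1} y_i) is linear in a.
With a=0 it equals 274; the coefficient of a is 22 (from the two edges through V_2).
So 22·a + 274 = 2·159 = 318 ⇒ a = 2.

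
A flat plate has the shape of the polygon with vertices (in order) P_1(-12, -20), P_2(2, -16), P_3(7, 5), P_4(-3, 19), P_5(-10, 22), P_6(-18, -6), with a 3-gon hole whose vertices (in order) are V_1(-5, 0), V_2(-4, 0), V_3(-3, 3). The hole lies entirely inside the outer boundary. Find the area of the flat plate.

Outer boundary:
Apply the shoelace (surveyor's) formula: 2A = Σ (x_i·y_{i+1} − x_{i+1}·y_i), indices taken mod 6.
Σ = (232) + (122) + (148) + (124) + (456) + (288) = 1370
Area = |Σ|/2 = 685.
Hole:
Apply the shoelace formula: 2A = Σ (x_i·y_{i+1} − x_{i+1}·y_i), indices taken mod 3.
Σ = (0) + (-12) + (15) = 3
Area = |Σ|/2 = 1.5.
Net area = 685 − 1.5 = 683.5.

683.5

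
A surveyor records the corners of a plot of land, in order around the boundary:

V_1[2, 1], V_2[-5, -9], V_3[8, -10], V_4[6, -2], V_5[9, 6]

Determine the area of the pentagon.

Σ = (-13) + (122) + (44) + (54) + (-3) = 204
Area = |Σ|/2 = 102.

102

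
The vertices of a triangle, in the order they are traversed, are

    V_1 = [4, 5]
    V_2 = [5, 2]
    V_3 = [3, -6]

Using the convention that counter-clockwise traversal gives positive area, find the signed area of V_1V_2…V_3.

-7

Cross-terms: -17, -36, 39  ⇒  Σ = -14
Signed area = Σ/2 = -7 (negative ⇒ clockwise traversal).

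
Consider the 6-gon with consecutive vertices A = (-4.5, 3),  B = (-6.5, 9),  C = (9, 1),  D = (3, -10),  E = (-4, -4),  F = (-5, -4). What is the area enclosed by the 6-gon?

145.25

Cross-terms: -21, -87.5, -93, -52, -4, -33  ⇒  Σ = -290.5
Area = |Σ|/2 = 145.25.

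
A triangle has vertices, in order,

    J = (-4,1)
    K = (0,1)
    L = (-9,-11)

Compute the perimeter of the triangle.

|JK| = √((4)² + (0)²) = √16 = 4
|KL| = √((-9)² + (-12)²) = √225 = 15
|LJ| = √((5)² + (12)²) = √169 = 13
Perimeter = 4 + 15 + 13 = 32.

32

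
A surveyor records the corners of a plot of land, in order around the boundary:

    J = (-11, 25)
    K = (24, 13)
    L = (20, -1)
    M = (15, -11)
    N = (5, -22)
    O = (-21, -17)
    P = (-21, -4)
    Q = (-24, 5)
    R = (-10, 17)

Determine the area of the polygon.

Apply the surveyor's formula: 2A = Σ (x_i·y_{i+1} − x_{i+1}·y_i), indices taken mod 9.
J→K: (-11)(13) − (24)(25) = -743
K→L: (24)(-1) − (20)(13) = -284
L→M: (20)(-11) − (15)(-1) = -205
M→N: (15)(-22) − (5)(-11) = -275
N→O: (5)(-17) − (-21)(-22) = -547
O→P: (-21)(-4) − (-21)(-17) = -273
P→Q: (-21)(5) − (-24)(-4) = -201
Q→R: (-24)(17) − (-10)(5) = -358
R→J: (-10)(25) − (-11)(17) = -63
Σ = -2949
Area = |Σ|/2 = 1474.5.

1474.5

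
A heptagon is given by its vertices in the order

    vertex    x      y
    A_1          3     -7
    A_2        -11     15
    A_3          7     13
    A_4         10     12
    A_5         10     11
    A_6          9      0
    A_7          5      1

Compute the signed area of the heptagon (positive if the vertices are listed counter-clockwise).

Apply Gauss's area formula: 2A = Σ (x_i·y_{i+1} − x_{i+1}·y_i), indices taken mod 7.
Σ = (-32) + (-248) + (-46) + (-10) + (-99) + (9) + (-38) = -464
Signed area = Σ/2 = -232 (negative ⇒ clockwise traversal).

-232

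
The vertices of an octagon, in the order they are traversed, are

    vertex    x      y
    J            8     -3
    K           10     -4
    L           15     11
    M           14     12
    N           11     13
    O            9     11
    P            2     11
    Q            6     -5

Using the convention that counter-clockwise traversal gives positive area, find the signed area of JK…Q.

J→K: (8)(-4) − (10)(-3) = -2
K→L: (10)(11) − (15)(-4) = 170
L→M: (15)(12) − (14)(11) = 26
M→N: (14)(13) − (11)(12) = 50
N→O: (11)(11) − (9)(13) = 4
O→P: (9)(11) − (2)(11) = 77
P→Q: (2)(-5) − (6)(11) = -76
Q→J: (6)(-3) − (8)(-5) = 22
Σ = 271
Signed area = Σ/2 = 135.5 (positive ⇒ counter-clockwise traversal).

135.5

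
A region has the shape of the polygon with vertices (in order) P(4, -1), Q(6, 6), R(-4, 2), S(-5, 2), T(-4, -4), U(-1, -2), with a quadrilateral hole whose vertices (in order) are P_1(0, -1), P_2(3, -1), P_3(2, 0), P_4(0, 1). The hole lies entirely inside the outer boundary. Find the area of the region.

Outer boundary:
Apply the shoelace (surveyor's) formula: 2A = Σ (x_i·y_{i+1} − x_{i+1}·y_i), indices taken mod 6.
P→Q: (4)(6) − (6)(-1) = 30
Q→R: (6)(2) − (-4)(6) = 36
R→S: (-4)(2) − (-5)(2) = 2
S→T: (-5)(-4) − (-4)(2) = 28
T→U: (-4)(-2) − (-1)(-4) = 4
U→P: (-1)(-1) − (4)(-2) = 9
Σ = 109
Area = |Σ|/2 = 54.5.
Hole:
Apply the shoelace (surveyor's) formula: 2A = Σ (x_i·y_{i+1} − x_{i+1}·y_i), indices taken mod 4.
Σ = (3) + (2) + (2) + (0) = 7
Area = |Σ|/2 = 3.5.
Net area = 54.5 − 3.5 = 51.

51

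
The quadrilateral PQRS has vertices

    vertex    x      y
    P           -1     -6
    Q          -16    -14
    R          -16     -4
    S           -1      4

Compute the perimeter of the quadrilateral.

54

|PQ| = √((-15)² + (-8)²) = √289 = 17
|QR| = √((0)² + (10)²) = √100 = 10
|RS| = √((15)² + (8)²) = √289 = 17
|SP| = √((0)² + (-10)²) = √100 = 10
Perimeter = 17 + 10 + 17 + 10 = 54.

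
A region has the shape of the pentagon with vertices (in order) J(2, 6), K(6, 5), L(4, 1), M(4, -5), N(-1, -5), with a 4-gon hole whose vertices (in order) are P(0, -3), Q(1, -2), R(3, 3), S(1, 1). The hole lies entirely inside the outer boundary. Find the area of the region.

Outer boundary:
Apply the surveyor's formula: 2A = Σ (x_i·y_{i+1} − x_{i+1}·y_i), indices taken mod 5.
Cross-terms: -26, -14, -24, -25, 4  ⇒  Σ = -85
Area = |Σ|/2 = 42.5.
Hole:
Σ = (3) + (9) + (0) + (-3) = 9
Area = |Σ|/2 = 4.5.
Net area = 42.5 − 4.5 = 38.

38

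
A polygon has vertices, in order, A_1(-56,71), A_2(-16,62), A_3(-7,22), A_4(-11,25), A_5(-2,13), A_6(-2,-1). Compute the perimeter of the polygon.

|A_1A_2| = √((40)² + (-9)²) = √1681 = 41
|A_2A_3| = √((9)² + (-40)²) = √1681 = 41
|A_3A_4| = √((-4)² + (3)²) = √25 = 5
|A_4A_5| = √((9)² + (-12)²) = √225 = 15
|A_5A_6| = √((0)² + (-14)²) = √196 = 14
|A_6A_1| = √((-54)² + (72)²) = √8100 = 90
Perimeter = 41 + 41 + 5 + 15 + 14 + 90 = 206.

206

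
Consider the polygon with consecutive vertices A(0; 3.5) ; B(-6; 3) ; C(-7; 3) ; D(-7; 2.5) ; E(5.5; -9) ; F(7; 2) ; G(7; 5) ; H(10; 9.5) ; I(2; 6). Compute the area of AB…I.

Σ = (21) + (3) + (3.5) + (49.25) + (74) + (21) + (16.5) + (41) + (7) = 236.25
Area = |Σ|/2 = 118.125.

118.125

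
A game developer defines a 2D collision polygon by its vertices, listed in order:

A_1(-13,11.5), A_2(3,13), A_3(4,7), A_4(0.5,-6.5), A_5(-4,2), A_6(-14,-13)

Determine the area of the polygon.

Apply the shoelace formula: 2A = Σ (x_i·y_{i+1} − x_{i+1}·y_i), indices taken mod 6.
A_1→A_2: (-13)(13) − (3)(11.5) = -203.5
A_2→A_3: (3)(7) − (4)(13) = -31
A_3→A_4: (4)(-6.5) − (0.5)(7) = -29.5
A_4→A_5: (0.5)(2) − (-4)(-6.5) = -25
A_5→A_6: (-4)(-13) − (-14)(2) = 80
A_6→A_1: (-14)(11.5) − (-13)(-13) = -330
Σ = -539
Area = |Σ|/2 = 269.5.

269.5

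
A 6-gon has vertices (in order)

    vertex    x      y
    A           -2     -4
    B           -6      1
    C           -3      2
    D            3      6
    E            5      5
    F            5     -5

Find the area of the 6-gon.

Σ = (-26) + (-9) + (-24) + (-15) + (-50) + (-30) = -154
Area = |Σ|/2 = 77.

77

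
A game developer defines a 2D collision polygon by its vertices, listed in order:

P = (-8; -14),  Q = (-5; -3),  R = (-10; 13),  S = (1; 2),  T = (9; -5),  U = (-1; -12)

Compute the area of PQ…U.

196

Apply the shoelace formula: 2A = Σ (x_i·y_{i+1} − x_{i+1}·y_i), indices taken mod 6.
P→Q: (-8)(-3) − (-5)(-14) = -46
Q→R: (-5)(13) − (-10)(-3) = -95
R→S: (-10)(2) − (1)(13) = -33
S→T: (1)(-5) − (9)(2) = -23
T→U: (9)(-12) − (-1)(-5) = -113
U→P: (-1)(-14) − (-8)(-12) = -82
Σ = -392
Area = |Σ|/2 = 196.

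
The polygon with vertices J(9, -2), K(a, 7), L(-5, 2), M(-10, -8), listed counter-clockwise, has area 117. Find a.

-4

The doubled signed area Σ (x_i y_{i+1} − x_{i+1} y_i) is linear in a.
With a=0 it equals 250; the coefficient of a is 4 (from the two edges through K).
So 4·a + 250 = 2·117 = 234 ⇒ a = -4.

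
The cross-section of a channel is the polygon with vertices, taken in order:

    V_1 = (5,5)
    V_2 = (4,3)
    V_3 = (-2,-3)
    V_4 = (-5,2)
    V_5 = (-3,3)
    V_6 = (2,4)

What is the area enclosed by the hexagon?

Apply Gauss's area formula: 2A = Σ (x_i·y_{i+1} − x_{i+1}·y_i), indices taken mod 6.
Cross-terms: -5, -6, -19, -9, -18, -10  ⇒  Σ = -67
Area = |Σ|/2 = 33.5.

33.5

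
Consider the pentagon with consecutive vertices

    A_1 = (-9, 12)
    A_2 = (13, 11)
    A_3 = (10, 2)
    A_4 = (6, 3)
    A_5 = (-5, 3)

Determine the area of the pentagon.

160.5

A_1→A_2: (-9)(11) − (13)(12) = -255
A_2→A_3: (13)(2) − (10)(11) = -84
A_3→A_4: (10)(3) − (6)(2) = 18
A_4→A_5: (6)(3) − (-5)(3) = 33
A_5→A_1: (-5)(12) − (-9)(3) = -33
Σ = -321
Area = |Σ|/2 = 160.5.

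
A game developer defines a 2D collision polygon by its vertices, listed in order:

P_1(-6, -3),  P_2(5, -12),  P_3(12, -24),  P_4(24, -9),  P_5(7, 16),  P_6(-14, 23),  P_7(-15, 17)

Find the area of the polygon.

832.5

Apply the shoelace formula: 2A = Σ (x_i·y_{i+1} − x_{i+1}·y_i), indices taken mod 7.
Σ = (87) + (24) + (468) + (447) + (385) + (107) + (147) = 1665
Area = |Σ|/2 = 832.5.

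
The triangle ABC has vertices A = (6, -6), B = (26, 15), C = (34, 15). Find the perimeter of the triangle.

|AB| = √((20)² + (21)²) = √841 = 29
|BC| = √((8)² + (0)²) = √64 = 8
|CA| = √((-28)² + (-21)²) = √1225 = 35
Perimeter = 29 + 8 + 35 = 72.

72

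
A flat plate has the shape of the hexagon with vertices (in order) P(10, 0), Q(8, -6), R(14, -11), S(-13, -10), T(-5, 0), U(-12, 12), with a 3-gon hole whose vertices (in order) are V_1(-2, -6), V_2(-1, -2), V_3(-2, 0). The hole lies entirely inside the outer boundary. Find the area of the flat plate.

Outer boundary:
Apply Gauss's area formula: 2A = Σ (x_i·y_{i+1} − x_{i+1}·y_i), indices taken mod 6.
Σ = (-60) + (-4) + (-283) + (-50) + (-60) + (-120) = -577
Area = |Σ|/2 = 288.5.
Hole:
Apply the shoelace formula: 2A = Σ (x_i·y_{i+1} − x_{i+1}·y_i), indices taken mod 3.
V_1→V_2: (-2)(-2) − (-1)(-6) = -2
V_2→V_3: (-1)(0) − (-2)(-2) = -4
V_3→V_1: (-2)(-6) − (-2)(0) = 12
Σ = 6
Area = |Σ|/2 = 3.
Net area = 288.5 − 3 = 285.5.

285.5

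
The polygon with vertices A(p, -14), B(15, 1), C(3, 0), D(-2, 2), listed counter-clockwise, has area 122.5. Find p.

The doubled signed area Σ (x_i y_{i+1} − x_{i+1} y_i) is linear in p.
With p=0 it equals 241; the coefficient of p is -1 (from the two edges through A).
So -1·p + 241 = 2·122.5 = 245 ⇒ p = -4.

-4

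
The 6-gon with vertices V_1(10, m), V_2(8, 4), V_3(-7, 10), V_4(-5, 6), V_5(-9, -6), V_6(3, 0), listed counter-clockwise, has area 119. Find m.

Write out the shoelace sum; only the two edges meeting at V_1 involve m:
2·Area = [(3·m − 10·0) + (10·4 − 8·m)] + 218
       = -5·m + 258 = 238
⇒ m = 4.

4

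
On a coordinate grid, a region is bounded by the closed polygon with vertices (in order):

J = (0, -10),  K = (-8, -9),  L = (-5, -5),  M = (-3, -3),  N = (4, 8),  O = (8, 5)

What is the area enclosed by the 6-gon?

110.5

Apply Gauss's area formula: 2A = Σ (x_i·y_{i+1} − x_{i+1}·y_i), indices taken mod 6.
Cross-terms: -80, -5, 0, -12, -44, -80  ⇒  Σ = -221
Area = |Σ|/2 = 110.5.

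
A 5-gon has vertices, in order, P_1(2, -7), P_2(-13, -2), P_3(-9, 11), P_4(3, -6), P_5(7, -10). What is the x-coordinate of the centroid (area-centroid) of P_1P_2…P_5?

-40/7

Apply the shoelace (surveyor's) formula. First the cross-terms c_i = x_i·y_{i+1} − x_{i+1}·y_i:
  -95, -161, 21, 12, -29  ⇒  2A = -252, A = -126.
Then Σ (x_i + x_{i+1})·c_i = 4320, so x̄ = 4320 / (6·(-126)) = -40/7.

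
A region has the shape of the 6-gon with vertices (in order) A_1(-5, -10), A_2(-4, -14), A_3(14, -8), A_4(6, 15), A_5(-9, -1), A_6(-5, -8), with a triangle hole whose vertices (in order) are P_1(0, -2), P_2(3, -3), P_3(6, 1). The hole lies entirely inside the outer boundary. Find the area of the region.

353.5

Outer boundary:
Apply the shoelace formula: 2A = Σ (x_i·y_{i+1} − x_{i+1}·y_i), indices taken mod 6.
A_1→A_2: (-5)(-14) − (-4)(-10) = 30
A_2→A_3: (-4)(-8) − (14)(-14) = 228
A_3→A_4: (14)(15) − (6)(-8) = 258
A_4→A_5: (6)(-1) − (-9)(15) = 129
A_5→A_6: (-9)(-8) − (-5)(-1) = 67
A_6→A_1: (-5)(-10) − (-5)(-8) = 10
Σ = 722
Area = |Σ|/2 = 361.
Hole:
Apply the shoelace formula: 2A = Σ (x_i·y_{i+1} − x_{i+1}·y_i), indices taken mod 3.
Σ = (6) + (21) + (-12) = 15
Area = |Σ|/2 = 7.5.
Net area = 361 − 7.5 = 353.5.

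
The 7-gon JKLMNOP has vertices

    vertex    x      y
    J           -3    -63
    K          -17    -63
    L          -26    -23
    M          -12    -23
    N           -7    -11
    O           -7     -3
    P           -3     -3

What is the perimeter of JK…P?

|JK| = √((-14)² + (0)²) = √196 = 14
|KL| = √((-9)² + (40)²) = √1681 = 41
|LM| = √((14)² + (0)²) = √196 = 14
|MN| = √((5)² + (12)²) = √169 = 13
|NO| = √((0)² + (8)²) = √64 = 8
|OP| = √((4)² + (0)²) = √16 = 4
|PJ| = √((0)² + (-60)²) = √3600 = 60
Perimeter = 14 + 41 + 14 + 13 + 8 + 4 + 60 = 154.

154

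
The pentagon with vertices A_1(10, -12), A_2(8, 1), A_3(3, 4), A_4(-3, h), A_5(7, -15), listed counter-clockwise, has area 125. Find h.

Write out the shoelace sum; only the two edges meeting at A_4 involve h:
2·Area = [(3·h − (-3)·4) + ((-3)·(-15) − 7·h)] + 201
       = -4·h + 258 = 250
⇒ h = 2.

2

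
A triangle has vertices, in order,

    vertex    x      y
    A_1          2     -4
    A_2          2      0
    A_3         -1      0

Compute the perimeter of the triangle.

12

|A_1A_2| = √((0)² + (4)²) = √16 = 4
|A_2A_3| = √((-3)² + (0)²) = √9 = 3
|A_3A_1| = √((3)² + (-4)²) = √25 = 5
Perimeter = 4 + 3 + 5 = 12.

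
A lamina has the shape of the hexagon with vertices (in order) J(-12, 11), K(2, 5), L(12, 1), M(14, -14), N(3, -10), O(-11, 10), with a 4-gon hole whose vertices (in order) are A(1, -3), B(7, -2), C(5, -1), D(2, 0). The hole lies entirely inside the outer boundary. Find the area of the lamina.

241.5

Outer boundary:
Apply the shoelace (surveyor's) formula: 2A = Σ (x_i·y_{i+1} − x_{i+1}·y_i), indices taken mod 6.
J→K: (-12)(5) − (2)(11) = -82
K→L: (2)(1) − (12)(5) = -58
L→M: (12)(-14) − (14)(1) = -182
M→N: (14)(-10) − (3)(-14) = -98
N→O: (3)(10) − (-11)(-10) = -80
O→J: (-11)(11) − (-12)(10) = -1
Σ = -501
Area = |Σ|/2 = 250.5.
Hole:
Apply the shoelace (surveyor's) formula: 2A = Σ (x_i·y_{i+1} − x_{i+1}·y_i), indices taken mod 4.
A→B: (1)(-2) − (7)(-3) = 19
B→C: (7)(-1) − (5)(-2) = 3
C→D: (5)(0) − (2)(-1) = 2
D→A: (2)(-3) − (1)(0) = -6
Σ = 18
Area = |Σ|/2 = 9.
Net area = 250.5 − 9 = 241.5.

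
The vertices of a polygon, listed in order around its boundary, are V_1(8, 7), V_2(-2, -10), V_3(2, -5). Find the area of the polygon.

Cross-terms: -66, 30, 54  ⇒  Σ = 18
Area = |Σ|/2 = 9.

9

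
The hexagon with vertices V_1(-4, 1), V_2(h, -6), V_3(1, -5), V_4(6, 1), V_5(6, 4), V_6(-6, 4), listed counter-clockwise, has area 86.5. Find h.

-6

The doubled signed area Σ (x_i y_{i+1} − x_{i+1} y_i) is linear in h.
With h=0 it equals 137; the coefficient of h is -6 (from the two edges through V_2).
So -6·h + 137 = 2·86.5 = 173 ⇒ h = -6.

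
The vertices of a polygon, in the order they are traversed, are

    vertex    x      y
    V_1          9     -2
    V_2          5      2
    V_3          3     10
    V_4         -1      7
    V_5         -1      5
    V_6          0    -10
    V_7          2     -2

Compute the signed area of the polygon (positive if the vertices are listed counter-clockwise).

74.5

Apply the surveyor's formula: 2A = Σ (x_i·y_{i+1} − x_{i+1}·y_i), indices taken mod 7.
V_1→V_2: (9)(2) − (5)(-2) = 28
V_2→V_3: (5)(10) − (3)(2) = 44
V_3→V_4: (3)(7) − (-1)(10) = 31
V_4→V_5: (-1)(5) − (-1)(7) = 2
V_5→V_6: (-1)(-10) − (0)(5) = 10
V_6→V_7: (0)(-2) − (2)(-10) = 20
V_7→V_1: (2)(-2) − (9)(-2) = 14
Σ = 149
Signed area = Σ/2 = 74.5 (positive ⇒ counter-clockwise traversal).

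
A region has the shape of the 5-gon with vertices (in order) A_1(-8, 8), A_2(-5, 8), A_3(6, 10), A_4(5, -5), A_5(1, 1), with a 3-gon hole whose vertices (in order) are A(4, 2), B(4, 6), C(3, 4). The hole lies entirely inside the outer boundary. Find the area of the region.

86

Outer boundary:
Cross-terms: -24, -98, -80, 10, 16  ⇒  Σ = -176
Area = |Σ|/2 = 88.
Hole:
Apply the shoelace formula: 2A = Σ (x_i·y_{i+1} − x_{i+1}·y_i), indices taken mod 3.
A→B: (4)(6) − (4)(2) = 16
B→C: (4)(4) − (3)(6) = -2
C→A: (3)(2) − (4)(4) = -10
Σ = 4
Area = |Σ|/2 = 2.
Net area = 88 − 2 = 86.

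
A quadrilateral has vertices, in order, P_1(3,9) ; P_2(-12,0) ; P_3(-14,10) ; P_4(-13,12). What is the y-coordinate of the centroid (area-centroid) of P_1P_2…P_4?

611/87

Apply the surveyor's formula. First the cross-terms c_i = x_i·y_{i+1} − x_{i+1}·y_i:
  108, -120, -38, -153  ⇒  2A = -203, A = -101.5.
Then Σ (y_i + y_{i+1})·c_i = -4277, so ȳ = -4277 / (6·(-101.5)) = 611/87.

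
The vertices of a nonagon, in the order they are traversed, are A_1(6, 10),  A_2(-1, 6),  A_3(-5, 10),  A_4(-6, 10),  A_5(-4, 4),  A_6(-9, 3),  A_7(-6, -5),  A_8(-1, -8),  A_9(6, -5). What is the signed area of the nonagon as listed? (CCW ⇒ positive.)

Apply Gauss's area formula: 2A = Σ (x_i·y_{i+1} − x_{i+1}·y_i), indices taken mod 9.
Σ = (46) + (20) + (10) + (16) + (24) + (63) + (43) + (53) + (90) = 365
Signed area = Σ/2 = 182.5 (positive ⇒ counter-clockwise traversal).

182.5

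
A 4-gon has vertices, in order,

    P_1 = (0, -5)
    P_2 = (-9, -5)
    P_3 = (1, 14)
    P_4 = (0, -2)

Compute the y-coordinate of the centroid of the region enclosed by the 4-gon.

Apply the shoelace formula. First the cross-terms c_i = x_i·y_{i+1} − x_{i+1}·y_i:
  -45, -121, -2, 0  ⇒  2A = -168, A = -84.
Then Σ (y_i + y_{i+1})·c_i = -663, so ȳ = -663 / (6·(-84)) = 221/168.

221/168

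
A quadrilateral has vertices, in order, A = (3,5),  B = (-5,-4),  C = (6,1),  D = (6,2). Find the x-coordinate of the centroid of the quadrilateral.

Apply the surveyor's formula. First the cross-terms c_i = x_i·y_{i+1} − x_{i+1}·y_i:
  13, 19, 6, 24  ⇒  2A = 62, A = 31.
Then Σ (x_i + x_{i+1})·c_i = 281, so x̄ = 281 / (6·31) = 281/186.

281/186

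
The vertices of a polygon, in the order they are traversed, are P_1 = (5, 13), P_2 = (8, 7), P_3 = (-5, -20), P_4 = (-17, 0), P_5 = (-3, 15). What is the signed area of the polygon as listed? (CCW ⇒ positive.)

-451.5

Apply the surveyor's formula: 2A = Σ (x_i·y_{i+1} − x_{i+1}·y_i), indices taken mod 5.
Cross-terms: -69, -125, -340, -255, -114  ⇒  Σ = -903
Signed area = Σ/2 = -451.5 (negative ⇒ clockwise traversal).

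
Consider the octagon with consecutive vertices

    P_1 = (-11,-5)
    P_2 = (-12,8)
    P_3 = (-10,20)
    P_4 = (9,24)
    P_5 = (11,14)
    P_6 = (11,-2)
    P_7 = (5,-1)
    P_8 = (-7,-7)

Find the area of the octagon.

Apply the shoelace formula: 2A = Σ (x_i·y_{i+1} − x_{i+1}·y_i), indices taken mod 8.
Σ = (-148) + (-160) + (-420) + (-138) + (-176) + (-1) + (-42) + (-42) = -1127
Area = |Σ|/2 = 563.5.

563.5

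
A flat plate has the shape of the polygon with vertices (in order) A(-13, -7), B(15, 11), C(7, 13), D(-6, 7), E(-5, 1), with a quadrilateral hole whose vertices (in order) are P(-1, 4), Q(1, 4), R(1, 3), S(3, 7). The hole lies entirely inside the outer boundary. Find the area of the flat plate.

Outer boundary:
Apply the shoelace (surveyor's) formula: 2A = Σ (x_i·y_{i+1} − x_{i+1}·y_i), indices taken mod 5.
A→B: (-13)(11) − (15)(-7) = -38
B→C: (15)(13) − (7)(11) = 118
C→D: (7)(7) − (-6)(13) = 127
D→E: (-6)(1) − (-5)(7) = 29
E→A: (-5)(-7) − (-13)(1) = 48
Σ = 284
Area = |Σ|/2 = 142.
Hole:
Apply the surveyor's formula: 2A = Σ (x_i·y_{i+1} − x_{i+1}·y_i), indices taken mod 4.
Cross-terms: -8, -1, -2, 19  ⇒  Σ = 8
Area = |Σ|/2 = 4.
Net area = 142 − 4 = 138.

138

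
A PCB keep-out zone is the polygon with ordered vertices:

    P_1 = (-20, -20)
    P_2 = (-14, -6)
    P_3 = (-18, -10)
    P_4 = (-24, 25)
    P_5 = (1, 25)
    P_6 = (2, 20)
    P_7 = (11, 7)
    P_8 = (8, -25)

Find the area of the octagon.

Cross-terms: -160, 32, -690, -625, -30, -206, -331, -660  ⇒  Σ = -2670
Area = |Σ|/2 = 1335.

1335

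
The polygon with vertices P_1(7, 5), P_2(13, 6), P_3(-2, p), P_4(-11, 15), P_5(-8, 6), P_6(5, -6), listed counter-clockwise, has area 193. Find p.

12

Write out the shoelace sum; only the two edges meeting at P_3 involve p:
2·Area = [(13·p − (-2)·6) + ((-2)·15 − (-11)·p)] + 116
       = 24·p + 98 = 386
⇒ p = 12.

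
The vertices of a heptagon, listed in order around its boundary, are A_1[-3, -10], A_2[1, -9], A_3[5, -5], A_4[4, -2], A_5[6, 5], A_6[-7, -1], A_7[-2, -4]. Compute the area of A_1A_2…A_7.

91

Apply Gauss's area formula: 2A = Σ (x_i·y_{i+1} − x_{i+1}·y_i), indices taken mod 7.
Σ = (37) + (40) + (10) + (32) + (29) + (26) + (8) = 182
Area = |Σ|/2 = 91.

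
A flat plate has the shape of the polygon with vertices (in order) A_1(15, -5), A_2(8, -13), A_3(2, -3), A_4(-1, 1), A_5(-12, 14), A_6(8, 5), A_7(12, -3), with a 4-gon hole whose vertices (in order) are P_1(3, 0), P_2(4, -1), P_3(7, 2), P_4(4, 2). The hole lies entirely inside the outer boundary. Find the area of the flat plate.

Outer boundary:
Σ = (-155) + (2) + (-1) + (-2) + (-172) + (-84) + (-15) = -427
Area = |Σ|/2 = 213.5.
Hole:
Apply Gauss's area formula: 2A = Σ (x_i·y_{i+1} − x_{i+1}·y_i), indices taken mod 4.
Σ = (-3) + (15) + (6) + (-6) = 12
Area = |Σ|/2 = 6.
Net area = 213.5 − 6 = 207.5.

207.5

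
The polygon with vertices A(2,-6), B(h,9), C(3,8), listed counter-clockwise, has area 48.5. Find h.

10

The doubled signed area Σ (x_i y_{i+1} − x_{i+1} y_i) is linear in h.
With h=0 it equals -43; the coefficient of h is 14 (from the two edges through B).
So 14·h + -43 = 2·48.5 = 97 ⇒ h = 10.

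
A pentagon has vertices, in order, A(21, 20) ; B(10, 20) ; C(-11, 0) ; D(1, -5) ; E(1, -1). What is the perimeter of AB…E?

|AB| = √((-11)² + (0)²) = √121 = 11
|BC| = √((-21)² + (-20)²) = √841 = 29
|CD| = √((12)² + (-5)²) = √169 = 13
|DE| = √((0)² + (4)²) = √16 = 4
|EA| = √((20)² + (21)²) = √841 = 29
Perimeter = 11 + 29 + 13 + 4 + 29 = 86.

86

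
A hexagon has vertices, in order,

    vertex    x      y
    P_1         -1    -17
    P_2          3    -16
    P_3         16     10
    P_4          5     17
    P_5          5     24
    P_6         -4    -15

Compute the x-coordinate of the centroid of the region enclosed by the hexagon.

136/27

Apply Gauss's area formula. First the cross-terms c_i = x_i·y_{i+1} − x_{i+1}·y_i:
  67, 286, 222, 35, 21, 53  ⇒  2A = 684, A = 342.
Then Σ (x_i + x_{i+1})·c_i = 10336, so x̄ = 10336 / (6·342) = 136/27.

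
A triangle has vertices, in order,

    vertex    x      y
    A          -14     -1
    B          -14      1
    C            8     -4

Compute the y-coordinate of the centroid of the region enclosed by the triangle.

-4/3

Apply the shoelace formula. First the cross-terms c_i = x_i·y_{i+1} − x_{i+1}·y_i:
  -28, 48, -64  ⇒  2A = -44, A = -22.
Then Σ (y_i + y_{i+1})·c_i = 176, so ȳ = 176 / (6·(-22)) = -4/3.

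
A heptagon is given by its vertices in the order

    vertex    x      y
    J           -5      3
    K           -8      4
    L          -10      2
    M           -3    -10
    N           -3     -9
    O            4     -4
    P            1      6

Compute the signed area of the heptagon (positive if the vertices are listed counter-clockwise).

Σ = (4) + (24) + (106) + (-3) + (48) + (28) + (33) = 240
Signed area = Σ/2 = 120 (positive ⇒ counter-clockwise traversal).

120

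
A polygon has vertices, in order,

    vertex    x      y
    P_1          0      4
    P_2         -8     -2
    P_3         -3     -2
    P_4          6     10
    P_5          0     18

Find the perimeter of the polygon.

|P_1P_2| = √((-8)² + (-6)²) = √100 = 10
|P_2P_3| = √((5)² + (0)²) = √25 = 5
|P_3P_4| = √((9)² + (12)²) = √225 = 15
|P_4P_5| = √((-6)² + (8)²) = √100 = 10
|P_5P_1| = √((0)² + (-14)²) = √196 = 14
Perimeter = 10 + 5 + 15 + 10 + 14 = 54.

54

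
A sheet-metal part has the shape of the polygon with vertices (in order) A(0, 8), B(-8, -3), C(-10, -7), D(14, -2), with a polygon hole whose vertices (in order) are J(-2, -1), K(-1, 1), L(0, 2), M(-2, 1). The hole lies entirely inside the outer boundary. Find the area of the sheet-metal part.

158.5

Outer boundary:
Apply the surveyor's formula: 2A = Σ (x_i·y_{i+1} − x_{i+1}·y_i), indices taken mod 4.
Σ = (64) + (26) + (118) + (112) = 320
Area = |Σ|/2 = 160.
Hole:
Σ = (-3) + (-2) + (4) + (4) = 3
Area = |Σ|/2 = 1.5.
Net area = 160 − 1.5 = 158.5.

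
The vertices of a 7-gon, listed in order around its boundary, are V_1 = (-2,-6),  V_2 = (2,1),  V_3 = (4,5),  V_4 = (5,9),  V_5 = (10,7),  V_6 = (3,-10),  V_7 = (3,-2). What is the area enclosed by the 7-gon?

Apply the shoelace formula: 2A = Σ (x_i·y_{i+1} − x_{i+1}·y_i), indices taken mod 7.
V_1→V_2: (-2)(1) − (2)(-6) = 10
V_2→V_3: (2)(5) − (4)(1) = 6
V_3→V_4: (4)(9) − (5)(5) = 11
V_4→V_5: (5)(7) − (10)(9) = -55
V_5→V_6: (10)(-10) − (3)(7) = -121
V_6→V_7: (3)(-2) − (3)(-10) = 24
V_7→V_1: (3)(-6) − (-2)(-2) = -22
Σ = -147
Area = |Σ|/2 = 73.5.

73.5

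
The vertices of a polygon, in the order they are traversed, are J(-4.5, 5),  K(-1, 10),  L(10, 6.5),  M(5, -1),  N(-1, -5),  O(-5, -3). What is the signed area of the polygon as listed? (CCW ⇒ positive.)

Apply the shoelace formula: 2A = Σ (x_i·y_{i+1} − x_{i+1}·y_i), indices taken mod 6.
Σ = (-40) + (-106.5) + (-42.5) + (-26) + (-22) + (-38.5) = -275.5
Signed area = Σ/2 = -137.75 (negative ⇒ clockwise traversal).

-137.75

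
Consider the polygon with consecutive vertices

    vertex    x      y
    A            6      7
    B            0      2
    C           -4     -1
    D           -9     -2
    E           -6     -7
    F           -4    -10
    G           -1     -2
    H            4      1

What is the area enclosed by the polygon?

64.5

Σ = (12) + (8) + (-1) + (51) + (32) + (-2) + (7) + (22) = 129
Area = |Σ|/2 = 64.5.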